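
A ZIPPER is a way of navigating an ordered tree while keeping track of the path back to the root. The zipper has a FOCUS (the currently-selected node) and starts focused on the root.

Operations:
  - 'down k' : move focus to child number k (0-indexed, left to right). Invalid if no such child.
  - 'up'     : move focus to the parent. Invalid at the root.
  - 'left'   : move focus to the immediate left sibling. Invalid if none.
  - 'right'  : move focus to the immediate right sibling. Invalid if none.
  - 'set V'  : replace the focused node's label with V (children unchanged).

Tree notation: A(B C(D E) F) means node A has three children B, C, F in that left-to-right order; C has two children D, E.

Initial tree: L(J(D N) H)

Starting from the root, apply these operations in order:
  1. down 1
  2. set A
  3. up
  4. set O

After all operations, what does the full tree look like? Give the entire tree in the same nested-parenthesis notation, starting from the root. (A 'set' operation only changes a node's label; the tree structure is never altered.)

Step 1 (down 1): focus=H path=1 depth=1 children=[] left=['J'] right=[] parent=L
Step 2 (set A): focus=A path=1 depth=1 children=[] left=['J'] right=[] parent=L
Step 3 (up): focus=L path=root depth=0 children=['J', 'A'] (at root)
Step 4 (set O): focus=O path=root depth=0 children=['J', 'A'] (at root)

Answer: O(J(D N) A)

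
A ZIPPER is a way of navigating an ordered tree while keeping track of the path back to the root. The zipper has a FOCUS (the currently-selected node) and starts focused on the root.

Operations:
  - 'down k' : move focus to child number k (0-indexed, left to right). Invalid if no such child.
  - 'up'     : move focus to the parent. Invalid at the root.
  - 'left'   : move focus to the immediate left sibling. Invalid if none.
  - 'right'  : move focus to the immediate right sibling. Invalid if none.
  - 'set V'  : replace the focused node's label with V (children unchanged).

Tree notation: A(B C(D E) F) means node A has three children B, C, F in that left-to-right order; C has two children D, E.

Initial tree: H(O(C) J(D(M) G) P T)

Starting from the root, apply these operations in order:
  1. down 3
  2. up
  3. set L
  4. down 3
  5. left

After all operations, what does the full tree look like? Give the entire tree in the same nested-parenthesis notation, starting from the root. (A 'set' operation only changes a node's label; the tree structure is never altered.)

Answer: L(O(C) J(D(M) G) P T)

Derivation:
Step 1 (down 3): focus=T path=3 depth=1 children=[] left=['O', 'J', 'P'] right=[] parent=H
Step 2 (up): focus=H path=root depth=0 children=['O', 'J', 'P', 'T'] (at root)
Step 3 (set L): focus=L path=root depth=0 children=['O', 'J', 'P', 'T'] (at root)
Step 4 (down 3): focus=T path=3 depth=1 children=[] left=['O', 'J', 'P'] right=[] parent=L
Step 5 (left): focus=P path=2 depth=1 children=[] left=['O', 'J'] right=['T'] parent=L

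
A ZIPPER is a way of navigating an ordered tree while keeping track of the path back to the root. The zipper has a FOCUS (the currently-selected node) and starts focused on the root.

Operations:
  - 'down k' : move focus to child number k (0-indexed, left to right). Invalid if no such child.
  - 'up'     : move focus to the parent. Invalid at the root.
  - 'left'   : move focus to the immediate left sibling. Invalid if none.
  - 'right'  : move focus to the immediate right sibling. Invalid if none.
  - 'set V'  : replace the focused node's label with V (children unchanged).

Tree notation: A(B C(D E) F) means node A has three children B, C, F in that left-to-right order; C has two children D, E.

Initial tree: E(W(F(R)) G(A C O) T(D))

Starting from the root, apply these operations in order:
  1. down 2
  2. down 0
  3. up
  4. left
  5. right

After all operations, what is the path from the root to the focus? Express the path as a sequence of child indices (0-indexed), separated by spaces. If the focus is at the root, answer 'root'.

Step 1 (down 2): focus=T path=2 depth=1 children=['D'] left=['W', 'G'] right=[] parent=E
Step 2 (down 0): focus=D path=2/0 depth=2 children=[] left=[] right=[] parent=T
Step 3 (up): focus=T path=2 depth=1 children=['D'] left=['W', 'G'] right=[] parent=E
Step 4 (left): focus=G path=1 depth=1 children=['A', 'C', 'O'] left=['W'] right=['T'] parent=E
Step 5 (right): focus=T path=2 depth=1 children=['D'] left=['W', 'G'] right=[] parent=E

Answer: 2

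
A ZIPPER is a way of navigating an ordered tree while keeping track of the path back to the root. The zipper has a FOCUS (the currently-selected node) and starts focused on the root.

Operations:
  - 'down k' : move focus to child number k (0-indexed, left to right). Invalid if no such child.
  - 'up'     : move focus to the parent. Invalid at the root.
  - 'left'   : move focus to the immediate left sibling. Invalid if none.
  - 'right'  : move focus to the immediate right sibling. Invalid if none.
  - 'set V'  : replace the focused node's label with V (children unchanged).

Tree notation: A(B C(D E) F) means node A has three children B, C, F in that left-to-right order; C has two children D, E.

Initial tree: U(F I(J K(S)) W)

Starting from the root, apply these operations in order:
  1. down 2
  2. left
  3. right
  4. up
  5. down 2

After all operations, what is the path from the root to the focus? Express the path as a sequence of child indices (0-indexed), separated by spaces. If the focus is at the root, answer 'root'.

Step 1 (down 2): focus=W path=2 depth=1 children=[] left=['F', 'I'] right=[] parent=U
Step 2 (left): focus=I path=1 depth=1 children=['J', 'K'] left=['F'] right=['W'] parent=U
Step 3 (right): focus=W path=2 depth=1 children=[] left=['F', 'I'] right=[] parent=U
Step 4 (up): focus=U path=root depth=0 children=['F', 'I', 'W'] (at root)
Step 5 (down 2): focus=W path=2 depth=1 children=[] left=['F', 'I'] right=[] parent=U

Answer: 2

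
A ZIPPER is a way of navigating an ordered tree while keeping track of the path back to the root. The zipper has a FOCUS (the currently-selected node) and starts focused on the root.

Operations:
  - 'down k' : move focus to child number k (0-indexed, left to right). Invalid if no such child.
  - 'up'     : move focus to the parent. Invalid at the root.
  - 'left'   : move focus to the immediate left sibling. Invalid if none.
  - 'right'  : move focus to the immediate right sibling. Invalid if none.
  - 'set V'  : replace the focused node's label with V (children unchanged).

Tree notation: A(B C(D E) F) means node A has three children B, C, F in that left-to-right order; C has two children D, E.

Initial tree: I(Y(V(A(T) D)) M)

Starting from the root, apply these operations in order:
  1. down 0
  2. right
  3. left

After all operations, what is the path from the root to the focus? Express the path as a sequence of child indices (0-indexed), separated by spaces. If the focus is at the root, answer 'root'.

Step 1 (down 0): focus=Y path=0 depth=1 children=['V'] left=[] right=['M'] parent=I
Step 2 (right): focus=M path=1 depth=1 children=[] left=['Y'] right=[] parent=I
Step 3 (left): focus=Y path=0 depth=1 children=['V'] left=[] right=['M'] parent=I

Answer: 0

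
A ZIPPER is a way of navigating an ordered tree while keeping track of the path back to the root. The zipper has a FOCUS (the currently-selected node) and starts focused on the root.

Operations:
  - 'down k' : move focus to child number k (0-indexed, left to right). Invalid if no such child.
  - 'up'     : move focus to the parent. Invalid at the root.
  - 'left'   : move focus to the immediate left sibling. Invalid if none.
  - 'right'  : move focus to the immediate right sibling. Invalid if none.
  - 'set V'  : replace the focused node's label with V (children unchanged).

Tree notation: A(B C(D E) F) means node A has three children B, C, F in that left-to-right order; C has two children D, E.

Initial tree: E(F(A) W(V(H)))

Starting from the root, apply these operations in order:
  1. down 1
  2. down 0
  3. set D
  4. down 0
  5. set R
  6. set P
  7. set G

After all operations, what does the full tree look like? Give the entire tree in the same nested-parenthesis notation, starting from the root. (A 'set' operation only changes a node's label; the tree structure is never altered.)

Step 1 (down 1): focus=W path=1 depth=1 children=['V'] left=['F'] right=[] parent=E
Step 2 (down 0): focus=V path=1/0 depth=2 children=['H'] left=[] right=[] parent=W
Step 3 (set D): focus=D path=1/0 depth=2 children=['H'] left=[] right=[] parent=W
Step 4 (down 0): focus=H path=1/0/0 depth=3 children=[] left=[] right=[] parent=D
Step 5 (set R): focus=R path=1/0/0 depth=3 children=[] left=[] right=[] parent=D
Step 6 (set P): focus=P path=1/0/0 depth=3 children=[] left=[] right=[] parent=D
Step 7 (set G): focus=G path=1/0/0 depth=3 children=[] left=[] right=[] parent=D

Answer: E(F(A) W(D(G)))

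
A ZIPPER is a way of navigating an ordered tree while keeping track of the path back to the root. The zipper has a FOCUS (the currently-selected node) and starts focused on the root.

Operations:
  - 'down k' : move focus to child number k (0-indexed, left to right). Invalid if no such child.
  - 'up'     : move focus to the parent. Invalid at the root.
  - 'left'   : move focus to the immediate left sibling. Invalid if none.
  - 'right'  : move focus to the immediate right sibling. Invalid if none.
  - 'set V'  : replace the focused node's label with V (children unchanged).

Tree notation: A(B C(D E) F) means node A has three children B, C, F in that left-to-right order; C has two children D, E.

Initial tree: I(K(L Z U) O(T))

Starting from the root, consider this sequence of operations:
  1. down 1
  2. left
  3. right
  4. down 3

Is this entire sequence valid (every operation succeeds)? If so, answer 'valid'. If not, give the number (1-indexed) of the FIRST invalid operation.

Step 1 (down 1): focus=O path=1 depth=1 children=['T'] left=['K'] right=[] parent=I
Step 2 (left): focus=K path=0 depth=1 children=['L', 'Z', 'U'] left=[] right=['O'] parent=I
Step 3 (right): focus=O path=1 depth=1 children=['T'] left=['K'] right=[] parent=I
Step 4 (down 3): INVALID

Answer: 4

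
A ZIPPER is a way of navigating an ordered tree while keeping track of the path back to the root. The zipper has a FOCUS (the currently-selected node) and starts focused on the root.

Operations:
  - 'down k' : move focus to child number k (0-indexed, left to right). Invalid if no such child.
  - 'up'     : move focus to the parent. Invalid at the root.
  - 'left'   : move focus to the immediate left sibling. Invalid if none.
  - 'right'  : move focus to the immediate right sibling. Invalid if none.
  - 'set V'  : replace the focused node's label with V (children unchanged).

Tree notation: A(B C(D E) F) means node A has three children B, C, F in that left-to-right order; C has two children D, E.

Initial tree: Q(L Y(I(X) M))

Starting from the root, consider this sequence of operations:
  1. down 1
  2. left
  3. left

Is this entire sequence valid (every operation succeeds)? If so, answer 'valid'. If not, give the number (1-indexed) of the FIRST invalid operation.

Answer: 3

Derivation:
Step 1 (down 1): focus=Y path=1 depth=1 children=['I', 'M'] left=['L'] right=[] parent=Q
Step 2 (left): focus=L path=0 depth=1 children=[] left=[] right=['Y'] parent=Q
Step 3 (left): INVALID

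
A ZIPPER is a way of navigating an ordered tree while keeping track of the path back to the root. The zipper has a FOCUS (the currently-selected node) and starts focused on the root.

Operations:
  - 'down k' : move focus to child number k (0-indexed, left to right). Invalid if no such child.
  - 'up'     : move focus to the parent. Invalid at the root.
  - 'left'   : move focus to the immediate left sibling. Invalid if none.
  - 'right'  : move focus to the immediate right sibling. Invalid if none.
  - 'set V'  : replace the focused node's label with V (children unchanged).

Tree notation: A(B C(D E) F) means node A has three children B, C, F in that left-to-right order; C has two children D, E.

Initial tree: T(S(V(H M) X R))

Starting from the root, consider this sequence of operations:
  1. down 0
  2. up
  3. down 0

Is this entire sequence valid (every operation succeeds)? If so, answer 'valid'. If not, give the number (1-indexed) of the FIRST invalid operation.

Answer: valid

Derivation:
Step 1 (down 0): focus=S path=0 depth=1 children=['V', 'X', 'R'] left=[] right=[] parent=T
Step 2 (up): focus=T path=root depth=0 children=['S'] (at root)
Step 3 (down 0): focus=S path=0 depth=1 children=['V', 'X', 'R'] left=[] right=[] parent=T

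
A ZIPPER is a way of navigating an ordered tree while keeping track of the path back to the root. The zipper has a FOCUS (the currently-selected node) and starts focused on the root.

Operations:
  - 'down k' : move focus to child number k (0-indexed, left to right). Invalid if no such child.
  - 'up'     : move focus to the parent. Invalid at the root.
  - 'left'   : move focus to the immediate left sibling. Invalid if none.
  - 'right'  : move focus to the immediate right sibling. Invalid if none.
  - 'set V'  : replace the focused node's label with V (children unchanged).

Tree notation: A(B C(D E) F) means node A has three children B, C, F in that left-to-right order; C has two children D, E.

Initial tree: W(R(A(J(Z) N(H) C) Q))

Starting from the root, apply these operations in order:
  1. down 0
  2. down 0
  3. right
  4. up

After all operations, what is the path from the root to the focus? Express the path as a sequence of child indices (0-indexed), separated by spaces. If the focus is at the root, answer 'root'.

Answer: 0

Derivation:
Step 1 (down 0): focus=R path=0 depth=1 children=['A', 'Q'] left=[] right=[] parent=W
Step 2 (down 0): focus=A path=0/0 depth=2 children=['J', 'N', 'C'] left=[] right=['Q'] parent=R
Step 3 (right): focus=Q path=0/1 depth=2 children=[] left=['A'] right=[] parent=R
Step 4 (up): focus=R path=0 depth=1 children=['A', 'Q'] left=[] right=[] parent=W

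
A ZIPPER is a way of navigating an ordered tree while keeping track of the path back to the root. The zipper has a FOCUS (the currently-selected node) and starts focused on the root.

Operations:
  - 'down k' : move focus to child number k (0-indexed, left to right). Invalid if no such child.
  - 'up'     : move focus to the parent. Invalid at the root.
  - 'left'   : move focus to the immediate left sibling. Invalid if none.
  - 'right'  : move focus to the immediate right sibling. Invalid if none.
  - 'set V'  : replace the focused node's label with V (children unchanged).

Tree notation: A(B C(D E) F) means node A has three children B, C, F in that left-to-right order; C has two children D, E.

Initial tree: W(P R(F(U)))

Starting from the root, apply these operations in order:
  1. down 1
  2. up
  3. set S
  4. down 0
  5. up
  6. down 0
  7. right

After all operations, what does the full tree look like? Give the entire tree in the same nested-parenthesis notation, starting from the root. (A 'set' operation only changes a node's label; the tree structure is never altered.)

Step 1 (down 1): focus=R path=1 depth=1 children=['F'] left=['P'] right=[] parent=W
Step 2 (up): focus=W path=root depth=0 children=['P', 'R'] (at root)
Step 3 (set S): focus=S path=root depth=0 children=['P', 'R'] (at root)
Step 4 (down 0): focus=P path=0 depth=1 children=[] left=[] right=['R'] parent=S
Step 5 (up): focus=S path=root depth=0 children=['P', 'R'] (at root)
Step 6 (down 0): focus=P path=0 depth=1 children=[] left=[] right=['R'] parent=S
Step 7 (right): focus=R path=1 depth=1 children=['F'] left=['P'] right=[] parent=S

Answer: S(P R(F(U)))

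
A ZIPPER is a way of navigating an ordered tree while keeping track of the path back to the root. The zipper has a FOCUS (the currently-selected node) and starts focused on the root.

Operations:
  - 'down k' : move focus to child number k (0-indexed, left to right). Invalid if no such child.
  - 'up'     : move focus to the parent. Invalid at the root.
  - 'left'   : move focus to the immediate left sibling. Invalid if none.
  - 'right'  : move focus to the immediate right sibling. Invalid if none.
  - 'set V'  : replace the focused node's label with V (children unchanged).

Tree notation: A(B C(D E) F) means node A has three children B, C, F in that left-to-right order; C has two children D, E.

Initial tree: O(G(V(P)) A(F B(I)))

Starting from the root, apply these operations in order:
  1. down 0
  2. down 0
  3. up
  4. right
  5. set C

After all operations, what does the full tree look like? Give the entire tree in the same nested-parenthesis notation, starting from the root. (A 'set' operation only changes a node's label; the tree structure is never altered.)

Step 1 (down 0): focus=G path=0 depth=1 children=['V'] left=[] right=['A'] parent=O
Step 2 (down 0): focus=V path=0/0 depth=2 children=['P'] left=[] right=[] parent=G
Step 3 (up): focus=G path=0 depth=1 children=['V'] left=[] right=['A'] parent=O
Step 4 (right): focus=A path=1 depth=1 children=['F', 'B'] left=['G'] right=[] parent=O
Step 5 (set C): focus=C path=1 depth=1 children=['F', 'B'] left=['G'] right=[] parent=O

Answer: O(G(V(P)) C(F B(I)))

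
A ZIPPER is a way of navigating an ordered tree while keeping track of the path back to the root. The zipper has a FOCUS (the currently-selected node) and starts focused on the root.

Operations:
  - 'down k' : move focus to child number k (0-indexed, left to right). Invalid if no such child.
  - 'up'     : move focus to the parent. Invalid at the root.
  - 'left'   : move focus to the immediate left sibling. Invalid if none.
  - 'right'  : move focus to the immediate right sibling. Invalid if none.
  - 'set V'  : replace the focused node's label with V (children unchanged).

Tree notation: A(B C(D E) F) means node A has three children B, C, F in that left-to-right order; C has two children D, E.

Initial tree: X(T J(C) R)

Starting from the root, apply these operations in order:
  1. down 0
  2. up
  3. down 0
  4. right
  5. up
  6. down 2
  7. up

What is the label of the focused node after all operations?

Step 1 (down 0): focus=T path=0 depth=1 children=[] left=[] right=['J', 'R'] parent=X
Step 2 (up): focus=X path=root depth=0 children=['T', 'J', 'R'] (at root)
Step 3 (down 0): focus=T path=0 depth=1 children=[] left=[] right=['J', 'R'] parent=X
Step 4 (right): focus=J path=1 depth=1 children=['C'] left=['T'] right=['R'] parent=X
Step 5 (up): focus=X path=root depth=0 children=['T', 'J', 'R'] (at root)
Step 6 (down 2): focus=R path=2 depth=1 children=[] left=['T', 'J'] right=[] parent=X
Step 7 (up): focus=X path=root depth=0 children=['T', 'J', 'R'] (at root)

Answer: X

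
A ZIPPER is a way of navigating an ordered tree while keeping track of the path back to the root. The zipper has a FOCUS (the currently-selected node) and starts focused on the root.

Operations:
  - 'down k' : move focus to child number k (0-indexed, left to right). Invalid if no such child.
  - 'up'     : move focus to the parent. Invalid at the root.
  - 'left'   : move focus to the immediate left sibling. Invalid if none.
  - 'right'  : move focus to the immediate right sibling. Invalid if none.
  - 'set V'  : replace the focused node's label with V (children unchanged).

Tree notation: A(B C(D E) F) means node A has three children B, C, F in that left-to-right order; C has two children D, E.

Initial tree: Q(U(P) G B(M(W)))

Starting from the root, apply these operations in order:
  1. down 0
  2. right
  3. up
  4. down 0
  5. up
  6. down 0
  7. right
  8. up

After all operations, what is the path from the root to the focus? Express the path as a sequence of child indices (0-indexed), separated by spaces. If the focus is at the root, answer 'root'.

Answer: root

Derivation:
Step 1 (down 0): focus=U path=0 depth=1 children=['P'] left=[] right=['G', 'B'] parent=Q
Step 2 (right): focus=G path=1 depth=1 children=[] left=['U'] right=['B'] parent=Q
Step 3 (up): focus=Q path=root depth=0 children=['U', 'G', 'B'] (at root)
Step 4 (down 0): focus=U path=0 depth=1 children=['P'] left=[] right=['G', 'B'] parent=Q
Step 5 (up): focus=Q path=root depth=0 children=['U', 'G', 'B'] (at root)
Step 6 (down 0): focus=U path=0 depth=1 children=['P'] left=[] right=['G', 'B'] parent=Q
Step 7 (right): focus=G path=1 depth=1 children=[] left=['U'] right=['B'] parent=Q
Step 8 (up): focus=Q path=root depth=0 children=['U', 'G', 'B'] (at root)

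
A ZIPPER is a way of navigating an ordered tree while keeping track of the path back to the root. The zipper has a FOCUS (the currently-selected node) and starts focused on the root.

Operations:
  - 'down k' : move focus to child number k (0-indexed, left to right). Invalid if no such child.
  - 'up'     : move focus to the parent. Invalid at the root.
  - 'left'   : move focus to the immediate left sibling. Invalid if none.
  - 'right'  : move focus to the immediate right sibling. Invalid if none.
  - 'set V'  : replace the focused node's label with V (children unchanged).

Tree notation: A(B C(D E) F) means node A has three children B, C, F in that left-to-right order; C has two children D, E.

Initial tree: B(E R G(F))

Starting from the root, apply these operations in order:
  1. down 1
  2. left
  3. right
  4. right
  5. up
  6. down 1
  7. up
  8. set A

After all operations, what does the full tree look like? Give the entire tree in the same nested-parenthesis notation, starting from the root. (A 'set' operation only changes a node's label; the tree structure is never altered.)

Step 1 (down 1): focus=R path=1 depth=1 children=[] left=['E'] right=['G'] parent=B
Step 2 (left): focus=E path=0 depth=1 children=[] left=[] right=['R', 'G'] parent=B
Step 3 (right): focus=R path=1 depth=1 children=[] left=['E'] right=['G'] parent=B
Step 4 (right): focus=G path=2 depth=1 children=['F'] left=['E', 'R'] right=[] parent=B
Step 5 (up): focus=B path=root depth=0 children=['E', 'R', 'G'] (at root)
Step 6 (down 1): focus=R path=1 depth=1 children=[] left=['E'] right=['G'] parent=B
Step 7 (up): focus=B path=root depth=0 children=['E', 'R', 'G'] (at root)
Step 8 (set A): focus=A path=root depth=0 children=['E', 'R', 'G'] (at root)

Answer: A(E R G(F))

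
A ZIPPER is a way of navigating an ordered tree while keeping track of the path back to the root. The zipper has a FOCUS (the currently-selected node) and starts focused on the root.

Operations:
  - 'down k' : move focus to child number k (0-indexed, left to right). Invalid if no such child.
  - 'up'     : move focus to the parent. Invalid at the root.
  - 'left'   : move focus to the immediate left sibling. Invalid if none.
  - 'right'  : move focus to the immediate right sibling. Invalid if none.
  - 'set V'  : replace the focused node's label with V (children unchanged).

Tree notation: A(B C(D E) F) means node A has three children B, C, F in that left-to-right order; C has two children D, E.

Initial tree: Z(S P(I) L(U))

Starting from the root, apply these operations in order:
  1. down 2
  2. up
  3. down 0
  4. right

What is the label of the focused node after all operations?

Step 1 (down 2): focus=L path=2 depth=1 children=['U'] left=['S', 'P'] right=[] parent=Z
Step 2 (up): focus=Z path=root depth=0 children=['S', 'P', 'L'] (at root)
Step 3 (down 0): focus=S path=0 depth=1 children=[] left=[] right=['P', 'L'] parent=Z
Step 4 (right): focus=P path=1 depth=1 children=['I'] left=['S'] right=['L'] parent=Z

Answer: P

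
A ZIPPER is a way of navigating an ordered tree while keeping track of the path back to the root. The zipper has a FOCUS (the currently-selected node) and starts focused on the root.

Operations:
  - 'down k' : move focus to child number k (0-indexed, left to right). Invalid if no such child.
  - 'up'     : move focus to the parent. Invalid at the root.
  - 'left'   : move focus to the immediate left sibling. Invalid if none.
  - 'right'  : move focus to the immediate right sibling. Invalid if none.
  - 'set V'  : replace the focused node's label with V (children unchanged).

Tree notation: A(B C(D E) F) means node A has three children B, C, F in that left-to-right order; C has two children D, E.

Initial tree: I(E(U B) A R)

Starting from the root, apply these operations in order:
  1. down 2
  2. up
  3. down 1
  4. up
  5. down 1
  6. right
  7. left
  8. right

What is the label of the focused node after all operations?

Answer: R

Derivation:
Step 1 (down 2): focus=R path=2 depth=1 children=[] left=['E', 'A'] right=[] parent=I
Step 2 (up): focus=I path=root depth=0 children=['E', 'A', 'R'] (at root)
Step 3 (down 1): focus=A path=1 depth=1 children=[] left=['E'] right=['R'] parent=I
Step 4 (up): focus=I path=root depth=0 children=['E', 'A', 'R'] (at root)
Step 5 (down 1): focus=A path=1 depth=1 children=[] left=['E'] right=['R'] parent=I
Step 6 (right): focus=R path=2 depth=1 children=[] left=['E', 'A'] right=[] parent=I
Step 7 (left): focus=A path=1 depth=1 children=[] left=['E'] right=['R'] parent=I
Step 8 (right): focus=R path=2 depth=1 children=[] left=['E', 'A'] right=[] parent=I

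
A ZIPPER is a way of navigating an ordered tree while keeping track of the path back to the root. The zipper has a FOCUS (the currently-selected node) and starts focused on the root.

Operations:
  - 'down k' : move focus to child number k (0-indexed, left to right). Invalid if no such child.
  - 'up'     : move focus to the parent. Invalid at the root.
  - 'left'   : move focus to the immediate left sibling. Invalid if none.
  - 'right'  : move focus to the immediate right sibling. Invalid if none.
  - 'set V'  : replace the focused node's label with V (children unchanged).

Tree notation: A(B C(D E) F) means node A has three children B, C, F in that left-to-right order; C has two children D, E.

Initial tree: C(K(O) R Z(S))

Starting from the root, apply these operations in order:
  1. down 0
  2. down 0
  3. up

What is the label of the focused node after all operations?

Step 1 (down 0): focus=K path=0 depth=1 children=['O'] left=[] right=['R', 'Z'] parent=C
Step 2 (down 0): focus=O path=0/0 depth=2 children=[] left=[] right=[] parent=K
Step 3 (up): focus=K path=0 depth=1 children=['O'] left=[] right=['R', 'Z'] parent=C

Answer: K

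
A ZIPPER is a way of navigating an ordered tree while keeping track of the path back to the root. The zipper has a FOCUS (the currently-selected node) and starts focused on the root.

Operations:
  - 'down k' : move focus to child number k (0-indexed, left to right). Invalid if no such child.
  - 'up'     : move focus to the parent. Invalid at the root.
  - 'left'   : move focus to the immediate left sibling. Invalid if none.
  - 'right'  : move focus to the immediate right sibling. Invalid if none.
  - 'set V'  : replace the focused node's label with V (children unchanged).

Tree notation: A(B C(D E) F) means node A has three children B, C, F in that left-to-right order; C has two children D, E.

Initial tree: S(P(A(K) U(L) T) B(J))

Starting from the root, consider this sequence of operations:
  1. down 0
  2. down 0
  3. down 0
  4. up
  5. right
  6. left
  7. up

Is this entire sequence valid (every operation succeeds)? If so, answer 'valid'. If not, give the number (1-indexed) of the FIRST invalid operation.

Answer: valid

Derivation:
Step 1 (down 0): focus=P path=0 depth=1 children=['A', 'U', 'T'] left=[] right=['B'] parent=S
Step 2 (down 0): focus=A path=0/0 depth=2 children=['K'] left=[] right=['U', 'T'] parent=P
Step 3 (down 0): focus=K path=0/0/0 depth=3 children=[] left=[] right=[] parent=A
Step 4 (up): focus=A path=0/0 depth=2 children=['K'] left=[] right=['U', 'T'] parent=P
Step 5 (right): focus=U path=0/1 depth=2 children=['L'] left=['A'] right=['T'] parent=P
Step 6 (left): focus=A path=0/0 depth=2 children=['K'] left=[] right=['U', 'T'] parent=P
Step 7 (up): focus=P path=0 depth=1 children=['A', 'U', 'T'] left=[] right=['B'] parent=S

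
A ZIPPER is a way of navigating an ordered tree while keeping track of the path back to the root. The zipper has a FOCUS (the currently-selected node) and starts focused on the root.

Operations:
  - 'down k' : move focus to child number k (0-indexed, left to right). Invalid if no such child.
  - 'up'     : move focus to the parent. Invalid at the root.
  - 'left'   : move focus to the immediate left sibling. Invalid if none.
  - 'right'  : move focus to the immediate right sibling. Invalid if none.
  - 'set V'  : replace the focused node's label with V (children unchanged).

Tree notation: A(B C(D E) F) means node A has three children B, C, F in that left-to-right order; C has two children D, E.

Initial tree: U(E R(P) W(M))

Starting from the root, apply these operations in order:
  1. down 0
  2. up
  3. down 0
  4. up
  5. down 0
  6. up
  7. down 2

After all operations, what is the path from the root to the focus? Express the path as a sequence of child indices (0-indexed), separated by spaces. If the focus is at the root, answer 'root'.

Answer: 2

Derivation:
Step 1 (down 0): focus=E path=0 depth=1 children=[] left=[] right=['R', 'W'] parent=U
Step 2 (up): focus=U path=root depth=0 children=['E', 'R', 'W'] (at root)
Step 3 (down 0): focus=E path=0 depth=1 children=[] left=[] right=['R', 'W'] parent=U
Step 4 (up): focus=U path=root depth=0 children=['E', 'R', 'W'] (at root)
Step 5 (down 0): focus=E path=0 depth=1 children=[] left=[] right=['R', 'W'] parent=U
Step 6 (up): focus=U path=root depth=0 children=['E', 'R', 'W'] (at root)
Step 7 (down 2): focus=W path=2 depth=1 children=['M'] left=['E', 'R'] right=[] parent=U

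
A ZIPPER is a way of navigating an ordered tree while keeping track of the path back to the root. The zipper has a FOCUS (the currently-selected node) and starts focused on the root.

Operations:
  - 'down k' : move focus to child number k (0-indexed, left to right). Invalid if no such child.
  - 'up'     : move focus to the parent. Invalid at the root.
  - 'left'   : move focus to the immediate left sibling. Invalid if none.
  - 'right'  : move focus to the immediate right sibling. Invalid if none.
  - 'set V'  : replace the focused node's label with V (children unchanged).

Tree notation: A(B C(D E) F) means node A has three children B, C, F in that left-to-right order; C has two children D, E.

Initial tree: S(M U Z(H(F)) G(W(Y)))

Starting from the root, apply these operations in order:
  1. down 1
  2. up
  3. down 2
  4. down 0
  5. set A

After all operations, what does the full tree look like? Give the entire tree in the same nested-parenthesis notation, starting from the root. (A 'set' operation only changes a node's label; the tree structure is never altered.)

Step 1 (down 1): focus=U path=1 depth=1 children=[] left=['M'] right=['Z', 'G'] parent=S
Step 2 (up): focus=S path=root depth=0 children=['M', 'U', 'Z', 'G'] (at root)
Step 3 (down 2): focus=Z path=2 depth=1 children=['H'] left=['M', 'U'] right=['G'] parent=S
Step 4 (down 0): focus=H path=2/0 depth=2 children=['F'] left=[] right=[] parent=Z
Step 5 (set A): focus=A path=2/0 depth=2 children=['F'] left=[] right=[] parent=Z

Answer: S(M U Z(A(F)) G(W(Y)))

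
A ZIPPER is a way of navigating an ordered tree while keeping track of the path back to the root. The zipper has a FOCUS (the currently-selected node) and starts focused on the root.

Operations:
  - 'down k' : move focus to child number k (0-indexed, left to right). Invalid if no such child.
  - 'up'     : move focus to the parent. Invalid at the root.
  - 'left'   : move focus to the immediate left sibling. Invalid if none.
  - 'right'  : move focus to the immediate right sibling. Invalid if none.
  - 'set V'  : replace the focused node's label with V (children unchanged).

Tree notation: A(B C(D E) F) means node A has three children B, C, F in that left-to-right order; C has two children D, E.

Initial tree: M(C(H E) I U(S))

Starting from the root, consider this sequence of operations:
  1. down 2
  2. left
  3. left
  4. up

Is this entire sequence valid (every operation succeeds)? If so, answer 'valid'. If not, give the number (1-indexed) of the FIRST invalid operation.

Step 1 (down 2): focus=U path=2 depth=1 children=['S'] left=['C', 'I'] right=[] parent=M
Step 2 (left): focus=I path=1 depth=1 children=[] left=['C'] right=['U'] parent=M
Step 3 (left): focus=C path=0 depth=1 children=['H', 'E'] left=[] right=['I', 'U'] parent=M
Step 4 (up): focus=M path=root depth=0 children=['C', 'I', 'U'] (at root)

Answer: valid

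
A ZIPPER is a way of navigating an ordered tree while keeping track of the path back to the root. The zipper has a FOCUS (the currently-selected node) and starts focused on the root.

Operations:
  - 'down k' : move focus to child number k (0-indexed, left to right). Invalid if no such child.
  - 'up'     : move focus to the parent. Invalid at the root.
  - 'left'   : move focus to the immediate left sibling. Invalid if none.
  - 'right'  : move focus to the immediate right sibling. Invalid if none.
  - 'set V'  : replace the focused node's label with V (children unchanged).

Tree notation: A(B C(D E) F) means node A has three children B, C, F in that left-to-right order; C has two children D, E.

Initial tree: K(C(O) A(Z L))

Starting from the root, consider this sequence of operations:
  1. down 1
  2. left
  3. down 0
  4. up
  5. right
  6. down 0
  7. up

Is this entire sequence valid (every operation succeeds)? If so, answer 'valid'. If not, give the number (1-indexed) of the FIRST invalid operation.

Answer: valid

Derivation:
Step 1 (down 1): focus=A path=1 depth=1 children=['Z', 'L'] left=['C'] right=[] parent=K
Step 2 (left): focus=C path=0 depth=1 children=['O'] left=[] right=['A'] parent=K
Step 3 (down 0): focus=O path=0/0 depth=2 children=[] left=[] right=[] parent=C
Step 4 (up): focus=C path=0 depth=1 children=['O'] left=[] right=['A'] parent=K
Step 5 (right): focus=A path=1 depth=1 children=['Z', 'L'] left=['C'] right=[] parent=K
Step 6 (down 0): focus=Z path=1/0 depth=2 children=[] left=[] right=['L'] parent=A
Step 7 (up): focus=A path=1 depth=1 children=['Z', 'L'] left=['C'] right=[] parent=K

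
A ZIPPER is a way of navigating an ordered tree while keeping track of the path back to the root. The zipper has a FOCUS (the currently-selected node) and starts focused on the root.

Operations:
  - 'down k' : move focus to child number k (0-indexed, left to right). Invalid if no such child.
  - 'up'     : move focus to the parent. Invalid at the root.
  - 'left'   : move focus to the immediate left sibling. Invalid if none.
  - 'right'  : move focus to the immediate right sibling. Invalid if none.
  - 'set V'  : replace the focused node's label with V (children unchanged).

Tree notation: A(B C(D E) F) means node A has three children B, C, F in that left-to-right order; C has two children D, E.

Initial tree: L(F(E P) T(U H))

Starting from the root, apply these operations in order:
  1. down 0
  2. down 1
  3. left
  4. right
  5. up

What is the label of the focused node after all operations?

Answer: F

Derivation:
Step 1 (down 0): focus=F path=0 depth=1 children=['E', 'P'] left=[] right=['T'] parent=L
Step 2 (down 1): focus=P path=0/1 depth=2 children=[] left=['E'] right=[] parent=F
Step 3 (left): focus=E path=0/0 depth=2 children=[] left=[] right=['P'] parent=F
Step 4 (right): focus=P path=0/1 depth=2 children=[] left=['E'] right=[] parent=F
Step 5 (up): focus=F path=0 depth=1 children=['E', 'P'] left=[] right=['T'] parent=L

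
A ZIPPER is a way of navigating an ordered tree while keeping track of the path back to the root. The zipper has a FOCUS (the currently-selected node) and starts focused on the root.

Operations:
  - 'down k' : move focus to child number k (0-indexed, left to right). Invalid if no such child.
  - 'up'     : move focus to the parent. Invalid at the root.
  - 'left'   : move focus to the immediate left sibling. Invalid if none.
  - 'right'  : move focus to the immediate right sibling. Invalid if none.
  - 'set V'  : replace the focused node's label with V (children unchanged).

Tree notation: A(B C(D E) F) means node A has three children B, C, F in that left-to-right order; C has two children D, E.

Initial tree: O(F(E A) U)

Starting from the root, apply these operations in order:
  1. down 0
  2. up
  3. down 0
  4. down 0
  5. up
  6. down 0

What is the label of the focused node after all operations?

Answer: E

Derivation:
Step 1 (down 0): focus=F path=0 depth=1 children=['E', 'A'] left=[] right=['U'] parent=O
Step 2 (up): focus=O path=root depth=0 children=['F', 'U'] (at root)
Step 3 (down 0): focus=F path=0 depth=1 children=['E', 'A'] left=[] right=['U'] parent=O
Step 4 (down 0): focus=E path=0/0 depth=2 children=[] left=[] right=['A'] parent=F
Step 5 (up): focus=F path=0 depth=1 children=['E', 'A'] left=[] right=['U'] parent=O
Step 6 (down 0): focus=E path=0/0 depth=2 children=[] left=[] right=['A'] parent=F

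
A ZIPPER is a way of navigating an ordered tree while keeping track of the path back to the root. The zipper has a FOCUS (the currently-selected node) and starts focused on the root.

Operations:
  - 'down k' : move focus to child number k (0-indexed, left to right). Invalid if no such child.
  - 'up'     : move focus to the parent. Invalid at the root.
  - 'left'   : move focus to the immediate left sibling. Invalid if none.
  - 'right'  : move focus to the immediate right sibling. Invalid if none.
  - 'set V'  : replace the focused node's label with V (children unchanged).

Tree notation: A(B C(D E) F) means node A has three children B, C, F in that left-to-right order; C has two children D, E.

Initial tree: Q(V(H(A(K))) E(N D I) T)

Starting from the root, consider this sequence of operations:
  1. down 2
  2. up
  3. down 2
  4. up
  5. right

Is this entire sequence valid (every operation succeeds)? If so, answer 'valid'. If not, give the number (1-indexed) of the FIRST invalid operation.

Step 1 (down 2): focus=T path=2 depth=1 children=[] left=['V', 'E'] right=[] parent=Q
Step 2 (up): focus=Q path=root depth=0 children=['V', 'E', 'T'] (at root)
Step 3 (down 2): focus=T path=2 depth=1 children=[] left=['V', 'E'] right=[] parent=Q
Step 4 (up): focus=Q path=root depth=0 children=['V', 'E', 'T'] (at root)
Step 5 (right): INVALID

Answer: 5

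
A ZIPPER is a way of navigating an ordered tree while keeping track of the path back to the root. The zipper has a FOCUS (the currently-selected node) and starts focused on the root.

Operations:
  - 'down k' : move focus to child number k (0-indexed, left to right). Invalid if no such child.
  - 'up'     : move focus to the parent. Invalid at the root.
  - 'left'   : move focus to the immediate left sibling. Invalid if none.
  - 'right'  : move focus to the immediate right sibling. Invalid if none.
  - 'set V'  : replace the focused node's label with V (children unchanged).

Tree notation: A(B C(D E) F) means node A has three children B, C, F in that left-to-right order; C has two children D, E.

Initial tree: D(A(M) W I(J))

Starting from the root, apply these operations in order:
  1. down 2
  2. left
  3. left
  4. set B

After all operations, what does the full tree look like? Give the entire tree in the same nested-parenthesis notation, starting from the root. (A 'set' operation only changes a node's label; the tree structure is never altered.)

Answer: D(B(M) W I(J))

Derivation:
Step 1 (down 2): focus=I path=2 depth=1 children=['J'] left=['A', 'W'] right=[] parent=D
Step 2 (left): focus=W path=1 depth=1 children=[] left=['A'] right=['I'] parent=D
Step 3 (left): focus=A path=0 depth=1 children=['M'] left=[] right=['W', 'I'] parent=D
Step 4 (set B): focus=B path=0 depth=1 children=['M'] left=[] right=['W', 'I'] parent=D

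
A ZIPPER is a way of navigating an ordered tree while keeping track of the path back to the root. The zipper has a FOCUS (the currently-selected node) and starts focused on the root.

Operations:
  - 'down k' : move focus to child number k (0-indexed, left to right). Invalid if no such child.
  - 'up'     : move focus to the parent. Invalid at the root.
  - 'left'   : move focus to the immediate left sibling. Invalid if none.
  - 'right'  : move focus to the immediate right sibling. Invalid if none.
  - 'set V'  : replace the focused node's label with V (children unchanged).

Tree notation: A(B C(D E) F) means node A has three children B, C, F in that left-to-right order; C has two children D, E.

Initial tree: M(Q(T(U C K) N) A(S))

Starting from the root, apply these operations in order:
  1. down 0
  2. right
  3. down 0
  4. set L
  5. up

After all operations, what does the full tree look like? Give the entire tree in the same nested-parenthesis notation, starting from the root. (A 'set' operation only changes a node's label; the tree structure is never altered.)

Step 1 (down 0): focus=Q path=0 depth=1 children=['T', 'N'] left=[] right=['A'] parent=M
Step 2 (right): focus=A path=1 depth=1 children=['S'] left=['Q'] right=[] parent=M
Step 3 (down 0): focus=S path=1/0 depth=2 children=[] left=[] right=[] parent=A
Step 4 (set L): focus=L path=1/0 depth=2 children=[] left=[] right=[] parent=A
Step 5 (up): focus=A path=1 depth=1 children=['L'] left=['Q'] right=[] parent=M

Answer: M(Q(T(U C K) N) A(L))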